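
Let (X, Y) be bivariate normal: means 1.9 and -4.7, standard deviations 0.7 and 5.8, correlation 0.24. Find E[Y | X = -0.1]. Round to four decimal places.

The regression of Y on X has slope ρ·σ_Y/σ_X and passes through (μ_X, μ_Y).
E[Y | X=-0.1] = -4.7 + (0.24)·(5.8/0.7)·(-0.1 − (1.9)) = -4.7 + (1.98857)·(-2) = -8.6771.

-8.6771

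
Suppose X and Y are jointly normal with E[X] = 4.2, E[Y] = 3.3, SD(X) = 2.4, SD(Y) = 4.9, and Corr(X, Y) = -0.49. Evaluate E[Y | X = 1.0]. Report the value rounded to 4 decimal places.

E[Y | X=x] = μ_Y + ρ(σ_Y/σ_X)(x − μ_X) for jointly normal variables.
E[Y | X=1.0] = 3.3 + (-0.49)·(4.9/2.4)·(1.0 − (4.2)) = 3.3 + (-1.0004)·(-3.2) = 6.5013.

6.5013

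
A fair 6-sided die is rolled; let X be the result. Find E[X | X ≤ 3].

Given X ≤ 3, X is equally likely to be any of {1, 2, 3}.
E[X | X ≤ 3] = (1 + 2 + 3) / 3 = 2.

2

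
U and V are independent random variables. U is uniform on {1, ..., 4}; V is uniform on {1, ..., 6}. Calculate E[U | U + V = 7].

P(U + V = 7) = 1/6.
Summing U·P(x,y) over outcomes with U + V = 7 gives 5/12.
E[U | U + V = 7] = (5/12) / (1/6) = 5/2.

5/2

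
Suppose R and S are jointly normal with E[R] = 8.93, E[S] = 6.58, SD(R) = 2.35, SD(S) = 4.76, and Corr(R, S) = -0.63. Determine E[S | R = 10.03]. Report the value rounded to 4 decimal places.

5.1763

The regression of S on R has slope ρ·σ_S/σ_R and passes through (μ_R, μ_S).
E[S | R=10.03] = 6.58 + (-0.63)·(4.76/2.35)·(10.03 − (8.93)) = 6.58 + (-1.2761)·(1.1) = 5.1763.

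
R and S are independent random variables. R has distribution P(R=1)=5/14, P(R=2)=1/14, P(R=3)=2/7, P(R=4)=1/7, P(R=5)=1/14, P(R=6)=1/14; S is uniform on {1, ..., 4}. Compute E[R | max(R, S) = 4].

P(max(R, S) = 4) = 9/28.
Summing R·P(x,y) over outcomes with max(R, S) = 4 gives 51/56.
E[R | max(R, S) = 4] = (51/56) / (9/28) = 17/6.

17/6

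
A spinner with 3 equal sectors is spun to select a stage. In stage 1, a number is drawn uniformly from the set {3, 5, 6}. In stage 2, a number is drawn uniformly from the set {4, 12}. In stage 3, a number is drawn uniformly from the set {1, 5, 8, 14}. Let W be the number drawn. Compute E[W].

E[W | stage 1] = (3+5+6)/3 = 14/3.
E[W | stage 2] = (4+12)/2 = 8.
E[W | stage 3] = (1+5+8+14)/4 = 7.
By the law of total expectation,
E[W] = (1/3)·(14/3) + (1/3)·(8) + (1/3)·(7) = 59/9.

59/9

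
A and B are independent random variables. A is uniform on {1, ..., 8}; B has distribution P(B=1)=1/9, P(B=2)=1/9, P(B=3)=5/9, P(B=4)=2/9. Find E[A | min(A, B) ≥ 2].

5

P(min(A, B) ≥ 2) = 7/9.
Summing A·P(x,y) over outcomes with min(A, B) ≥ 2 gives 35/9.
E[A | min(A, B) ≥ 2] = (35/9) / (7/9) = 5.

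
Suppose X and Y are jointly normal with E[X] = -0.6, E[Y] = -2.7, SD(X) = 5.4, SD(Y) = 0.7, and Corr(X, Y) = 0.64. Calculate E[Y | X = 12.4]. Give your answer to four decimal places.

-1.6215

The regression of Y on X has slope ρ·σ_Y/σ_X and passes through (μ_X, μ_Y).
E[Y | X=12.4] = -2.7 + (0.64)·(0.7/5.4)·(12.4 − (-0.6)) = -2.7 + (0.082963)·(13) = -1.6215.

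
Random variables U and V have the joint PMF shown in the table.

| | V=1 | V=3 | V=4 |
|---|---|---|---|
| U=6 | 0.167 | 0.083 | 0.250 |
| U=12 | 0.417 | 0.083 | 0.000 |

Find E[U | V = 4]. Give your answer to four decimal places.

6.0000

P(V = 4) = 0.250.
Summing U·P(U=x,V=y) over the conditioning event gives 1.500.
E[U | V = 4] = (1.500) / (0.250) = 6.0000.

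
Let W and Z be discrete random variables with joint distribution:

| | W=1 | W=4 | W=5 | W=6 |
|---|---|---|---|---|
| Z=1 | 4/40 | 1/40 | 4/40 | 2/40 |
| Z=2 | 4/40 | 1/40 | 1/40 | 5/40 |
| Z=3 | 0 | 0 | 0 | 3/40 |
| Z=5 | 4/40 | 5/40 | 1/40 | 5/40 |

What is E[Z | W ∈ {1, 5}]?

P(W ∈ {1, 5}) = 9/20.
Σ Z·P over the event = 1·(4/40) + 2·(4/40) + 5·(4/40) + 1·(4/40) + 2·(1/40) + 5·(1/40) = 43/40.
E[Z | W ∈ {1, 5}] = (43/40) / (9/20) = 43/18.

43/18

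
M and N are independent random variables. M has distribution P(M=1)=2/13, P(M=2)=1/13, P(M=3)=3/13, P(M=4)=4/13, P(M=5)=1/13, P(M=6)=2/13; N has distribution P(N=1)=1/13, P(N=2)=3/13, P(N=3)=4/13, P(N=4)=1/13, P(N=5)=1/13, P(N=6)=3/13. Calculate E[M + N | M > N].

P(M > N) = 74/169.
Summing (M+N)·P(x,y) over outcomes with M > N gives 508/169.
E[M + N | M > N] = (508/169) / (74/169) = 254/37.

254/37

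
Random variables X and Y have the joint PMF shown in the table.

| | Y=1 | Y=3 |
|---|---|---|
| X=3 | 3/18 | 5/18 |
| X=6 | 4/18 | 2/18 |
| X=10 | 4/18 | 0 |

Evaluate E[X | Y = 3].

P(Y = 3) = 7/18.
Σ X·P over the event = 3·(5/18) + 6·(2/18) = 3/2.
E[X | Y = 3] = (3/2) / (7/18) = 27/7.

27/7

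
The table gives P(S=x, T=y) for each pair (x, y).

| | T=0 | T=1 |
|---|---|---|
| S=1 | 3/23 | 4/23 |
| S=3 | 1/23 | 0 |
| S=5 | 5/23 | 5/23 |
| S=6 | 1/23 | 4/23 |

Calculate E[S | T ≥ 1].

P(T ≥ 1) = 13/23.
Σ S·P over the event = 1·(4/23) + 5·(5/23) + 6·(4/23) = 53/23.
E[S | T ≥ 1] = (53/23) / (13/23) = 53/13.

53/13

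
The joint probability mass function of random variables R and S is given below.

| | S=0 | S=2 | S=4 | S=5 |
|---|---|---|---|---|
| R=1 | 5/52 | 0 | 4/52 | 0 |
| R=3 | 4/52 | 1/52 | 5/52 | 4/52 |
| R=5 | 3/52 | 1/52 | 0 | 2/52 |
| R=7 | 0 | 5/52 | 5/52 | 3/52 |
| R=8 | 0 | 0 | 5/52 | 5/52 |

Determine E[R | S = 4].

P(S = 4) = 19/52.
Summing R·P(R=x,S=y) over the conditioning event gives 47/26.
E[R | S = 4] = (47/26) / (19/52) = 94/19.

94/19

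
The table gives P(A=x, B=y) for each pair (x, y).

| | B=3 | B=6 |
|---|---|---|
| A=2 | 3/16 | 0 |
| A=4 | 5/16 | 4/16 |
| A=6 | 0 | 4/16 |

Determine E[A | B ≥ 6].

5

P(B ≥ 6) = 1/2.
Σ A·P over the event = 4·(4/16) + 6·(4/16) = 5/2.
E[A | B ≥ 6] = (5/2) / (1/2) = 5.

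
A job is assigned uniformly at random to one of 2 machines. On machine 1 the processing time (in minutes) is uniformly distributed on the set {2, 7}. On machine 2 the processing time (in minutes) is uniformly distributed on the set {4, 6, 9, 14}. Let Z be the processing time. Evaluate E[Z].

51/8

E[Z | machine 1] = (2+7)/2 = 9/2.
E[Z | machine 2] = (4+6+9+14)/4 = 33/4.
E[Z] = (1/2)·(9/2) + (1/2)·(33/4) = 51/8.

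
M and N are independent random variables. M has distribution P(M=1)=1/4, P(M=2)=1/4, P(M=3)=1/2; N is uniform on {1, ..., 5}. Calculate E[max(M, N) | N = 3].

3

P(N = 3) = 1/5.
Summing max(M,N)·P(x,y) over outcomes with N = 3 gives 3/5.
E[max(M, N) | N = 3] = (3/5) / (1/5) = 3.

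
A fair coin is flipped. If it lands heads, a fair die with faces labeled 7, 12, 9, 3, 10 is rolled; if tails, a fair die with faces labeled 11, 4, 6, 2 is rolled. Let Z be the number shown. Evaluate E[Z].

E[Z | heads] = (7+12+9+3+10)/5 = 41/5.
E[Z | tails] = (11+4+6+2)/4 = 23/4.
E[Z] = (1/2)·(41/5) + (1/2)·(23/4) = 279/40.

279/40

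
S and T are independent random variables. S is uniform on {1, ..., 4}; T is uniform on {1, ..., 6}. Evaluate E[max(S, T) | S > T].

Outcomes with S > T: (2,1), (3,1), (3,2), (4,1), (4,2), (4,3), each with probability 1/24.
E[max(S, T) | S > T] = (2 + 3 + 3 + 4 + 4 + 4) / 6 = 10/3.

10/3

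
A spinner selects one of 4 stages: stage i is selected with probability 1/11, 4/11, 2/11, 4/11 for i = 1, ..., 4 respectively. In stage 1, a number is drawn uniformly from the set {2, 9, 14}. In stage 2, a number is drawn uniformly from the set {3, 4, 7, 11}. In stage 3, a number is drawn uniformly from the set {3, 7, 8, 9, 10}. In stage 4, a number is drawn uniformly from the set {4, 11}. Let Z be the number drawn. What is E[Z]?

E[Z | stage 1] = (2+9+14)/3 = 25/3.
E[Z | stage 2] = (3+4+7+11)/4 = 25/4.
E[Z | stage 3] = (3+7+8+9+10)/5 = 37/5.
E[Z | stage 4] = (4+11)/2 = 15/2.
By the law of total expectation,
E[Z] = (1/11)·(25/3) + (4/11)·(25/4) + (2/11)·(37/5) + (4/11)·(15/2) = 1172/165.

1172/165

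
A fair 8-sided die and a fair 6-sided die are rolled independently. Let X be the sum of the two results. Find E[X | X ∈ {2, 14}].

8

P(X ∈ {2, 14}) = 1/24.
Σ over the event: 2·1/48 + 14·1/48 = 1/3.
E[X | X ∈ {2, 14}] = (1/3) / (1/24) = 8.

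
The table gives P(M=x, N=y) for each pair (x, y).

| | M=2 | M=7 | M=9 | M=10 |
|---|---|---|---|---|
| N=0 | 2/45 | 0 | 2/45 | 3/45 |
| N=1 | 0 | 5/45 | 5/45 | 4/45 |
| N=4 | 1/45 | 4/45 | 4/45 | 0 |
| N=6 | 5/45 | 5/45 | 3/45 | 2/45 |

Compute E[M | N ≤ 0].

P(N ≤ 0) = 7/45.
Σ M·P over the event = 2·(2/45) + 9·(2/45) + 10·(3/45) = 52/45.
E[M | N ≤ 0] = (52/45) / (7/45) = 52/7.

52/7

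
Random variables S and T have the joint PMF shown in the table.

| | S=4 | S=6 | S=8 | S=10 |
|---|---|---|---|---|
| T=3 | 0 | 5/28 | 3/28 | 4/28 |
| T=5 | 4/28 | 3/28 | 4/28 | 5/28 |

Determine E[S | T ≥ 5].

P(T ≥ 5) = 4/7.
Σ S·P over the event = 4·(4/28) + 6·(3/28) + 8·(4/28) + 10·(5/28) = 29/7.
E[S | T ≥ 5] = (29/7) / (4/7) = 29/4.

29/4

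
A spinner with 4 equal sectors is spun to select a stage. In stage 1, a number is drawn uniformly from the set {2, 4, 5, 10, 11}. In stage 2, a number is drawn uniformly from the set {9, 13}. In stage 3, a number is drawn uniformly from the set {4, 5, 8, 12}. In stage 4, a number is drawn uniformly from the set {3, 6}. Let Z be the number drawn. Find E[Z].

E[Z | stage 1] = (2+4+5+10+11)/5 = 32/5.
E[Z | stage 2] = (9+13)/2 = 11.
E[Z | stage 3] = (4+5+8+12)/4 = 29/4.
E[Z | stage 4] = (3+6)/2 = 9/2.
E[Z] = (1/4)·(32/5) + (1/4)·(11) + (1/4)·(29/4) + (1/4)·(9/2) = 583/80.

583/80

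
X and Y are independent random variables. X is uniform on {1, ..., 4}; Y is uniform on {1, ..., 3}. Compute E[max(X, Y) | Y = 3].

P(Y = 3) = 1/3.
Summing max(X,Y)·P(x,y) over outcomes with Y = 3 gives 13/12.
E[max(X, Y) | Y = 3] = (13/12) / (1/3) = 13/4.

13/4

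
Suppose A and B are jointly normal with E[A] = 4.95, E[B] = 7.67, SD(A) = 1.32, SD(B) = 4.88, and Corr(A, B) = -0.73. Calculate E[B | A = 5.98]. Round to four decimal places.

For a bivariate normal, E[B | A=x] = μ_B + ρ·(σ_B/σ_A)·(x − μ_A).
E[B | A=5.98] = 7.67 + (-0.73)·(4.88/1.32)·(5.98 − (4.95)) = 7.67 + (-2.6988)·(1.03) = 4.8902.

4.8902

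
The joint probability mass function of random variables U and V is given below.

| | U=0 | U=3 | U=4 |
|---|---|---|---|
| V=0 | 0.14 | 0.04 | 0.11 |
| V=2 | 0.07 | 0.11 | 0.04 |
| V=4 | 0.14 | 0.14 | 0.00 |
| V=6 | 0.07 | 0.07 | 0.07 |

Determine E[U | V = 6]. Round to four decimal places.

2.3333

P(V = 6) = 0.21.
Summing U·P(U=x,V=y) over the conditioning event gives 0.49.
E[U | V = 6] = (0.49) / (0.21) = 2.3333.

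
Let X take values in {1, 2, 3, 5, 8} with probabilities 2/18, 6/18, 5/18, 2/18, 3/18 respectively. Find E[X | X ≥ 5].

P(X ≥ 5) = 5/18.
Σ over the event: 5·1/9 + 8·1/6 = 17/9.
E[X | X ≥ 5] = (17/9) / (5/18) = 34/5.

34/5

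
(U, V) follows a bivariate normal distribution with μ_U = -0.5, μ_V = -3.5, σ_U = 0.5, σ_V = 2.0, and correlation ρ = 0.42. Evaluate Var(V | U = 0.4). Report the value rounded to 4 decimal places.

The conditional variance in a bivariate normal is σ_V²(1 − ρ²), independent of x.
Var(V | U=0.4) = (2.0)²·(1 − (0.42)²) = 4·0.8236 = 3.2944.

3.2944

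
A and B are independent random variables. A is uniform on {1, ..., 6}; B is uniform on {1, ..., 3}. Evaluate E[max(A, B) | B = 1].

Outcomes with B = 1: (1,1), (2,1), (3,1), (4,1), (5,1), (6,1), each with probability 1/18.
E[max(A, B) | B = 1] = (1 + 2 + 3 + 4 + 5 + 6) / 6 = 7/2.

7/2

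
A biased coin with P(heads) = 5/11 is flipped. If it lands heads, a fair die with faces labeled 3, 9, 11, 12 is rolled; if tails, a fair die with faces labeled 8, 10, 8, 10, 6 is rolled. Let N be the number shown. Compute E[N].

E[N | heads] = (3+9+11+12)/4 = 35/4.
E[N | tails] = (8+10+8+10+6)/5 = 42/5.
By the law of total expectation,
E[N] = (5/11)·(35/4) + (6/11)·(42/5) = 1883/220.

1883/220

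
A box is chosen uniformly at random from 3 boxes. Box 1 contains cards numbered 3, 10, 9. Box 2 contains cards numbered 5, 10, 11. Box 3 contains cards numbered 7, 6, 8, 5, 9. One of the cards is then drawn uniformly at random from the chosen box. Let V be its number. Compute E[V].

E[V | box 1] = (3+10+9)/3 = 22/3.
E[V | box 2] = (5+10+11)/3 = 26/3.
E[V | box 3] = (7+6+8+5+9)/5 = 7.
E[V] = (1/3)·(22/3) + (1/3)·(26/3) + (1/3)·(7) = 23/3.

23/3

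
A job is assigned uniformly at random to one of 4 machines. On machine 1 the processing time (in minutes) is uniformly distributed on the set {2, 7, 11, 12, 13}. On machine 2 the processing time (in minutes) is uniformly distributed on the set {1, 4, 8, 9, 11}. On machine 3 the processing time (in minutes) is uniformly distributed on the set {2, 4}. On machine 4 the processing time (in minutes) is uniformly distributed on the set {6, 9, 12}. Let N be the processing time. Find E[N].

E[N | machine 1] = (2+7+11+12+13)/5 = 9.
E[N | machine 2] = (1+4+8+9+11)/5 = 33/5.
E[N | machine 3] = (2+4)/2 = 3.
E[N | machine 4] = (6+9+12)/3 = 9.
E[N] = (1/4)·(9) + (1/4)·(33/5) + (1/4)·(3) + (1/4)·(9) = 69/10.

69/10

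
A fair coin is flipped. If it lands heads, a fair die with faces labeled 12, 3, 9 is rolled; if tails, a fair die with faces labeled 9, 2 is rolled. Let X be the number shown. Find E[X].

27/4

E[X | heads] = (12+3+9)/3 = 8.
E[X | tails] = (9+2)/2 = 11/2.
E[X] = (1/2)·(8) + (1/2)·(11/2) = 27/4.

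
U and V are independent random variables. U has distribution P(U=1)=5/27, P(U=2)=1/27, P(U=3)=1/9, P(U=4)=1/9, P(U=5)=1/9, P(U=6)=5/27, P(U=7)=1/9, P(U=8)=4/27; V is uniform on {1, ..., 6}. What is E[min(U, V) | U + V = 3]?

P(U + V = 3) = 1/27.
Summing min(U,V)·P(x,y) over outcomes with U + V = 3 gives 1/27.
E[min(U, V) | U + V = 3] = (1/27) / (1/27) = 1.

1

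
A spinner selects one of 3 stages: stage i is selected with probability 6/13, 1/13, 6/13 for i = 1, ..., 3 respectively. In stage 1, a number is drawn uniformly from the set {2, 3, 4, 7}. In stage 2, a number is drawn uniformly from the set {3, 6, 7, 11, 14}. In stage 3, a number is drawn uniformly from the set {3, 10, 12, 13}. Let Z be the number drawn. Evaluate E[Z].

E[Z | stage 1] = (2+3+4+7)/4 = 4.
E[Z | stage 2] = (3+6+7+11+14)/5 = 41/5.
E[Z | stage 3] = (3+10+12+13)/4 = 19/2.
By the law of total expectation,
E[Z] = (6/13)·(4) + (1/13)·(41/5) + (6/13)·(19/2) = 446/65.

446/65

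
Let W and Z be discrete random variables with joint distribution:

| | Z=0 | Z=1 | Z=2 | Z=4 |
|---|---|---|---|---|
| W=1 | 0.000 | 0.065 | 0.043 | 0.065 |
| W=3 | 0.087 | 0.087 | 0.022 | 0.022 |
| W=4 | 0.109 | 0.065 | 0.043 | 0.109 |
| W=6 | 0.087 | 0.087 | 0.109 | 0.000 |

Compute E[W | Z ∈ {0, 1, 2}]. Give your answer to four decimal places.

4.0572

P(Z ∈ {0, 1, 2}) = 0.804.
Summing W·P(W=x,Z=y) over the conditioning event gives 3.262.
E[W | Z ∈ {0, 1, 2}] = (3.262) / (0.804) = 4.0572.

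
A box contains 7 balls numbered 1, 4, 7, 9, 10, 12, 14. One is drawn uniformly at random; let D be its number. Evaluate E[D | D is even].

P(D is even) = 4/7.
Σ over the event: 4·1/7 + 10·1/7 + 12·1/7 + 14·1/7 = 40/7.
E[D | D is even] = (40/7) / (4/7) = 10.

10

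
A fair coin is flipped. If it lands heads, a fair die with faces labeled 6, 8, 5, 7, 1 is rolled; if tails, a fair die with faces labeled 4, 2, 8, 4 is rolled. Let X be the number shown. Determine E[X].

99/20

E[X | heads] = (6+8+5+7+1)/5 = 27/5.
E[X | tails] = (4+2+8+4)/4 = 9/2.
By the law of total expectation,
E[X] = (1/2)·(27/5) + (1/2)·(9/2) = 99/20.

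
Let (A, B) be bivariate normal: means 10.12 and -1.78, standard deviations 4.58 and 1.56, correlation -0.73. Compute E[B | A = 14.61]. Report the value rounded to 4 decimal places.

-2.8964

For a bivariate normal, E[B | A=x] = μ_B + ρ·(σ_B/σ_A)·(x − μ_A).
E[B | A=14.61] = -1.78 + (-0.73)·(1.56/4.58)·(14.61 − (10.12)) = -1.78 + (-0.24865)·(4.49) = -2.8964.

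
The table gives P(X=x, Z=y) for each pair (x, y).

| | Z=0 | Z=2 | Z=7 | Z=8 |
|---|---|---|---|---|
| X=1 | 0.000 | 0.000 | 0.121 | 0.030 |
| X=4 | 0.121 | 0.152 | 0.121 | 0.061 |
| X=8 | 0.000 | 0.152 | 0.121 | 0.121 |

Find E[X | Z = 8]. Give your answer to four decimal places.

5.8585

P(Z = 8) = 0.212.
Σ X·P over the event = 1·(0.030) + 4·(0.061) + 8·(0.121) = 1.242.
E[X | Z = 8] = (1.242) / (0.212) = 5.8585.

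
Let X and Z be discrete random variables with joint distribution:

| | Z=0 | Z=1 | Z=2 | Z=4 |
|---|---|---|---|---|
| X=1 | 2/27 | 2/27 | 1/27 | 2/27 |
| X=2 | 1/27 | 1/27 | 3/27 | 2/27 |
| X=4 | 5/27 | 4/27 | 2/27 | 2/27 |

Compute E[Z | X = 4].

P(X = 4) = 13/27.
Σ Z·P over the event = 0·(5/27) + 1·(4/27) + 2·(2/27) + 4·(2/27) = 16/27.
E[Z | X = 4] = (16/27) / (13/27) = 16/13.

16/13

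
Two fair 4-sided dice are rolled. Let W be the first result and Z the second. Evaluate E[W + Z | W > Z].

P(W > Z) = 3/8.
Summing (W+Z)·P(x,y) over outcomes with W > Z gives 15/8.
E[W + Z | W > Z] = (15/8) / (3/8) = 5.

5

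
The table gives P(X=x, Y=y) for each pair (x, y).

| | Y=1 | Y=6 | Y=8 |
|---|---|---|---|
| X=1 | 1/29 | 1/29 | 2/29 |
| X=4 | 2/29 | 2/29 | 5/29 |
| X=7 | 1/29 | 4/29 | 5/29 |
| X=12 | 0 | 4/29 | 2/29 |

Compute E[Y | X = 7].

P(X = 7) = 10/29.
Σ Y·P over the event = 1·(1/29) + 6·(4/29) + 8·(5/29) = 65/29.
E[Y | X = 7] = (65/29) / (10/29) = 13/2.

13/2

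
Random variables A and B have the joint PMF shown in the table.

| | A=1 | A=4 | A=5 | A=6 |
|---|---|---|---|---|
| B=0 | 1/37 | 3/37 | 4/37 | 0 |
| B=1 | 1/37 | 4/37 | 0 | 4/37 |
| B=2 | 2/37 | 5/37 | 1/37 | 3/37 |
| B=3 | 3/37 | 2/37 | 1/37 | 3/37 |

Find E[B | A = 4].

10/7

P(A = 4) = 14/37.
Σ B·P over the event = 0·(3/37) + 1·(4/37) + 2·(5/37) + 3·(2/37) = 20/37.
E[B | A = 4] = (20/37) / (14/37) = 10/7.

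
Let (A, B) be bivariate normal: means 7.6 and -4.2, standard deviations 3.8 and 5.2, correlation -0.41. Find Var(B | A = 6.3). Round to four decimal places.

22.4946

For a bivariate normal, Var(B | A=x) = σ_B²(1 − ρ²).
Var(B | A=6.3) = (5.2)²·(1 − (-0.41)²) = 27.04·0.8319 = 22.4946.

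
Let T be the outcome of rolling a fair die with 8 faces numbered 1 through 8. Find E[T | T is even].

Given T is even, T is equally likely to be any of {2, 4, 6, 8}.
E[T | T is even] = (2 + 4 + 6 + 8) / 4 = 5.

5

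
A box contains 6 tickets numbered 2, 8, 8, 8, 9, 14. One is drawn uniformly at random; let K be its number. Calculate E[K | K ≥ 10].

14

P(K ≥ 10) = 1/6.
Σ over the event: 14·1/6 = 7/3.
E[K | K ≥ 10] = (7/3) / (1/6) = 14.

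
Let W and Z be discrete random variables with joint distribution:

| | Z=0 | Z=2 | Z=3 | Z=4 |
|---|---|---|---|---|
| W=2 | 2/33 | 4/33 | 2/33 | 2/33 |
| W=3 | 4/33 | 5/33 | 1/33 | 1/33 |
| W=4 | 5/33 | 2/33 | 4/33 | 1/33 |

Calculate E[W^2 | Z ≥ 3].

114/11

P(Z ≥ 3) = 1/3.
Σ W^2·P over the event = 4·(2/33) + 4·(2/33) + 9·(1/33) + 9·(1/33) + 16·(4/33) + 16·(1/33) = 38/11.
E[W^2 | Z ≥ 3] = (38/11) / (1/3) = 114/11.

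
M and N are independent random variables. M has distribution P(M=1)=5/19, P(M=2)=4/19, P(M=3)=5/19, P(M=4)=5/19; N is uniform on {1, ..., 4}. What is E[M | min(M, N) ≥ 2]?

P(min(M, N) ≥ 2) = 21/38.
Summing M·P(x,y) over outcomes with min(M, N) ≥ 2 gives 129/76.
E[M | min(M, N) ≥ 2] = (129/76) / (21/38) = 43/14.

43/14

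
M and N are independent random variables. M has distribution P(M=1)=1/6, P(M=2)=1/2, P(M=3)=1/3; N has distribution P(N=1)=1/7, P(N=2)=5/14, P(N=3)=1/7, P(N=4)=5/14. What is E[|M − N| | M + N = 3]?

P(M + N = 3) = 11/84.
Summing |M−N|·P(x,y) over outcomes with M + N = 3 gives 11/84.
E[|M − N| | M + N = 3] = (11/84) / (11/84) = 1.

1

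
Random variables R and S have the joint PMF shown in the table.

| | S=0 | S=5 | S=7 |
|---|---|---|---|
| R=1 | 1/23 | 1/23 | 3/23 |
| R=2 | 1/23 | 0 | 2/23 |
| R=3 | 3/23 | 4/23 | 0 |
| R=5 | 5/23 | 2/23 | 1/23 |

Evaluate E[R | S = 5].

23/7

P(S = 5) = 7/23.
Σ R·P over the event = 1·(1/23) + 3·(4/23) + 5·(2/23) = 1.
E[R | S = 5] = (1) / (7/23) = 23/7.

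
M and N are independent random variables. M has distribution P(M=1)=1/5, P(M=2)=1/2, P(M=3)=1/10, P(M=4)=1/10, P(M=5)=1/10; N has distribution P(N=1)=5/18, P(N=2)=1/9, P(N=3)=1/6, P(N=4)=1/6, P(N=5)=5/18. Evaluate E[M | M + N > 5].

265/92

P(M + N > 5) = 23/45.
Summing M·P(x,y) over outcomes with M + N > 5 gives 53/36.
E[M | M + N > 5] = (53/36) / (23/45) = 265/92.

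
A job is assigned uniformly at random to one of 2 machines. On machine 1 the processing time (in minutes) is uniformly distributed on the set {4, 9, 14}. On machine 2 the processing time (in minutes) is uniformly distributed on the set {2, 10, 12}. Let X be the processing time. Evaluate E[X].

E[X | machine 1] = (4+9+14)/3 = 9.
E[X | machine 2] = (2+10+12)/3 = 8.
E[X] = (1/2)·(9) + (1/2)·(8) = 17/2.

17/2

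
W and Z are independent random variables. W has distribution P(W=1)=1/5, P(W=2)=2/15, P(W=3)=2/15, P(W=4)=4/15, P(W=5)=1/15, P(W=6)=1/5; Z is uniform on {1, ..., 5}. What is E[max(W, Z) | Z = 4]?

67/15

P(Z = 4) = 1/5.
Summing max(W,Z)·P(x,y) over outcomes with Z = 4 gives 67/75.
E[max(W, Z) | Z = 4] = (67/75) / (1/5) = 67/15.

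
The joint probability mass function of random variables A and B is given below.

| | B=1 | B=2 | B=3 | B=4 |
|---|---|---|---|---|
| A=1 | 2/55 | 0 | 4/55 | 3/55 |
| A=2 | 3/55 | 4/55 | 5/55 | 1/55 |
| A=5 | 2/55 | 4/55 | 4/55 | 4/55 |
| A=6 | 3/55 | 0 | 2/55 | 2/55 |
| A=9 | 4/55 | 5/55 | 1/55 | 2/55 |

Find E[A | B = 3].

P(B = 3) = 16/55.
Σ A·P over the event = 1·(4/55) + 2·(5/55) + 5·(4/55) + 6·(2/55) + 9·(1/55) = 1.
E[A | B = 3] = (1) / (16/55) = 55/16.

55/16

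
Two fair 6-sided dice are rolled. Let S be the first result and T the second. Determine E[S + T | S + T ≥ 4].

P(S + T ≥ 4) = 11/12.
Summing (S+T)·P(x,y) over outcomes with S + T ≥ 4 gives 61/9.
E[S + T | S + T ≥ 4] = (61/9) / (11/12) = 244/33.

244/33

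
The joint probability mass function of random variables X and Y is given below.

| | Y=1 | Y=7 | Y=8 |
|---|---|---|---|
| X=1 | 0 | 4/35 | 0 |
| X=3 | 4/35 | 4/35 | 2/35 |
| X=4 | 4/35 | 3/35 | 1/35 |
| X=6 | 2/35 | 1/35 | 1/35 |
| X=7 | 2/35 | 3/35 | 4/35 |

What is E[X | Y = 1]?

P(Y = 1) = 12/35.
Σ X·P over the event = 3·(4/35) + 4·(4/35) + 6·(2/35) + 7·(2/35) = 54/35.
E[X | Y = 1] = (54/35) / (12/35) = 9/2.

9/2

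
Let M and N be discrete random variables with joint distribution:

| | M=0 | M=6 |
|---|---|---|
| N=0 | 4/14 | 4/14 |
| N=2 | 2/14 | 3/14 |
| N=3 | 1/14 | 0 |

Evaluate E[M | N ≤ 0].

P(N ≤ 0) = 4/7.
Summing M·P(M=x,N=y) over the conditioning event gives 12/7.
E[M | N ≤ 0] = (12/7) / (4/7) = 3.

3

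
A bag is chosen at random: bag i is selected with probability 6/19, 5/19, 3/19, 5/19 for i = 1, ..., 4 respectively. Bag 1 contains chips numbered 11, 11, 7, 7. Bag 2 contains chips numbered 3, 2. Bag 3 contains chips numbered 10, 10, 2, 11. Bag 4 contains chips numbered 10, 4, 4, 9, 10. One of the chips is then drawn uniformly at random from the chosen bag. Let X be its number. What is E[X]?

E[X | bag 1] = (11+11+7+7)/4 = 9.
E[X | bag 2] = (3+2)/2 = 5/2.
E[X | bag 3] = (10+10+2+11)/4 = 33/4.
E[X | bag 4] = (10+4+4+9+10)/5 = 37/5.
By the law of total expectation,
E[X] = (6/19)·(9) + (5/19)·(5/2) + (3/19)·(33/4) + (5/19)·(37/5) = 27/4.

27/4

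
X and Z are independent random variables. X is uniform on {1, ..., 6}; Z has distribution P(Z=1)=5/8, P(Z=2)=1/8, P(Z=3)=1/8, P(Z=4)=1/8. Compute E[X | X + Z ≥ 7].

P(X + Z ≥ 7) = 7/24.
Summing X·P(x,y) over outcomes with X + Z ≥ 7 gives 37/24.
E[X | X + Z ≥ 7] = (37/24) / (7/24) = 37/7.

37/7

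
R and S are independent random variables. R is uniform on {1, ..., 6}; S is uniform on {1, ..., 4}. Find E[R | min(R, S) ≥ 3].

9/2

Outcomes with min(R, S) ≥ 3: (3,3), (3,4), (4,3), (4,4), (5,3), (5,4), (6,3), (6,4), each with probability 1/24.
E[R | min(R, S) ≥ 3] = (3 + 3 + 4 + 4 + 5 + 5 + 6 + 6) / 8 = 9/2.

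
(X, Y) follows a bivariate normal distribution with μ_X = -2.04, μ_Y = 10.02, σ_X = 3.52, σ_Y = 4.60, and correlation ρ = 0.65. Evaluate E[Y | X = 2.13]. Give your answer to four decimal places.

For a bivariate normal, E[Y | X=x] = μ_Y + ρ·(σ_Y/σ_X)·(x − μ_X).
E[Y | X=2.13] = 10.02 + (0.65)·(4.60/3.52)·(2.13 − (-2.04)) = 10.02 + (0.84943)·(4.17) = 13.5621.

13.5621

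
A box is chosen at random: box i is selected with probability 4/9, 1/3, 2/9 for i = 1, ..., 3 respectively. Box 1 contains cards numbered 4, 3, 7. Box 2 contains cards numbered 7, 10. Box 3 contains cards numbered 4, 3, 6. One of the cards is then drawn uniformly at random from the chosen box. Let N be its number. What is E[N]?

E[N | box 1] = (4+3+7)/3 = 14/3.
E[N | box 2] = (7+10)/2 = 17/2.
E[N | box 3] = (4+3+6)/3 = 13/3.
E[N] = (4/9)·(14/3) + (1/3)·(17/2) + (2/9)·(13/3) = 317/54.

317/54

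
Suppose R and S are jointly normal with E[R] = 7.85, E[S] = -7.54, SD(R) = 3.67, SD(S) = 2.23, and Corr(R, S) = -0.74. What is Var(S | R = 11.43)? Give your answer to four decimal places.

Var(S | R=x) = (1 − ρ²)·σ_S².
Var(S | R=11.43) = (2.23)²·(1 − (-0.74)²) = 4.9729·0.4524 = 2.2497.

2.2497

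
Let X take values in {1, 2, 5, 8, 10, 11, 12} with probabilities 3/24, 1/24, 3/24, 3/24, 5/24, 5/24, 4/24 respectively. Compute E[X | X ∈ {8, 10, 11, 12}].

177/17

P(X ∈ {8, 10, 11, 12}) = 17/24.
Σ over the event: 8·1/8 + 10·5/24 + 11·5/24 + 12·1/6 = 59/8.
E[X | X ∈ {8, 10, 11, 12}] = (59/8) / (17/24) = 177/17.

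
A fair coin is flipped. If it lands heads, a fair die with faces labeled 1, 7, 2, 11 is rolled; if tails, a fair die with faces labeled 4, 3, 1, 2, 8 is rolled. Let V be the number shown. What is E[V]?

177/40

E[V | heads] = (1+7+2+11)/4 = 21/4.
E[V | tails] = (4+3+1+2+8)/5 = 18/5.
By the law of total expectation,
E[V] = (1/2)·(21/4) + (1/2)·(18/5) = 177/40.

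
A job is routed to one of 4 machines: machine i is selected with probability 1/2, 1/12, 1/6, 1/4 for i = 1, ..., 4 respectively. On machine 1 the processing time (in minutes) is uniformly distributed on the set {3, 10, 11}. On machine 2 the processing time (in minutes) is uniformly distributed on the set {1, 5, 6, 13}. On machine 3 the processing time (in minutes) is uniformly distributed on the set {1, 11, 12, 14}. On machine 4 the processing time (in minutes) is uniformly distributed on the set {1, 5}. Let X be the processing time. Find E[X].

329/48

E[X | machine 1] = (3+10+11)/3 = 8.
E[X | machine 2] = (1+5+6+13)/4 = 25/4.
E[X | machine 3] = (1+11+12+14)/4 = 19/2.
E[X | machine 4] = (1+5)/2 = 3.
E[X] = (1/2)·(8) + (1/12)·(25/4) + (1/6)·(19/2) + (1/4)·(3) = 329/48.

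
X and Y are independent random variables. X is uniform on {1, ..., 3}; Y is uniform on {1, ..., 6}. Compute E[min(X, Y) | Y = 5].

P(Y = 5) = 1/6.
Summing min(X,Y)·P(x,y) over outcomes with Y = 5 gives 1/3.
E[min(X, Y) | Y = 5] = (1/3) / (1/6) = 2.

2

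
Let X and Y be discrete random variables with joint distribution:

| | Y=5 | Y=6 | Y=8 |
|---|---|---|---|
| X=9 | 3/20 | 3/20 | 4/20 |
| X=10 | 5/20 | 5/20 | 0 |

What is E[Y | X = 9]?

P(X = 9) = 1/2.
Summing Y·P(X=x,Y=y) over the conditioning event gives 13/4.
E[Y | X = 9] = (13/4) / (1/2) = 13/2.

13/2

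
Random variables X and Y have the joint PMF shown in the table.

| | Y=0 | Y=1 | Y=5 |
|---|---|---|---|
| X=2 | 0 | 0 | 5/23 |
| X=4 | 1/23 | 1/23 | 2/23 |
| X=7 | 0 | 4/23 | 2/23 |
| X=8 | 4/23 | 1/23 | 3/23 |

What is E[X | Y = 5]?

14/3

P(Y = 5) = 12/23.
Σ X·P over the event = 2·(5/23) + 4·(2/23) + 7·(2/23) + 8·(3/23) = 56/23.
E[X | Y = 5] = (56/23) / (12/23) = 14/3.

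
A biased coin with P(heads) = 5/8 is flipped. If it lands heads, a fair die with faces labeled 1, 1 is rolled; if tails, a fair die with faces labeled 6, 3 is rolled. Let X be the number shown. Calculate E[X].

E[X | heads] = (1+1)/2 = 1.
E[X | tails] = (6+3)/2 = 9/2.
By the law of total expectation,
E[X] = (5/8)·(1) + (3/8)·(9/2) = 37/16.

37/16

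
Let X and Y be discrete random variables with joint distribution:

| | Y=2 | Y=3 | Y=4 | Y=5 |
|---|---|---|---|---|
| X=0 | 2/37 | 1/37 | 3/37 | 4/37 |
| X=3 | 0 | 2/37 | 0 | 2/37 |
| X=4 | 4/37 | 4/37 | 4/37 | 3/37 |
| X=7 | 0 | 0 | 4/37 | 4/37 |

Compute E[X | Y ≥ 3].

P(Y ≥ 3) = 31/37.
Summing X·P(X=x,Y=y) over the conditioning event gives 112/37.
E[X | Y ≥ 3] = (112/37) / (31/37) = 112/31.

112/31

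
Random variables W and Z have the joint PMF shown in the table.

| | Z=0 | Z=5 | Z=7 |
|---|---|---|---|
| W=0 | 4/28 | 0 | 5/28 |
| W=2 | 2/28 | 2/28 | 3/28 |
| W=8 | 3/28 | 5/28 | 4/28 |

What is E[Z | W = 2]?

P(W = 2) = 1/4.
Σ Z·P over the event = 0·(2/28) + 5·(2/28) + 7·(3/28) = 31/28.
E[Z | W = 2] = (31/28) / (1/4) = 31/7.

31/7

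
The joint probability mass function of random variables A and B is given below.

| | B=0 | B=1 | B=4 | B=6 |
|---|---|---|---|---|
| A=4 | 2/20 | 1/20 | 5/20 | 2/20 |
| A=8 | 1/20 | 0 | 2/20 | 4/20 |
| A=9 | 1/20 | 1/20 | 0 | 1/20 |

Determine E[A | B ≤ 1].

19/3

P(B ≤ 1) = 3/10.
Summing A·P(A=x,B=y) over the conditioning event gives 19/10.
E[A | B ≤ 1] = (19/10) / (3/10) = 19/3.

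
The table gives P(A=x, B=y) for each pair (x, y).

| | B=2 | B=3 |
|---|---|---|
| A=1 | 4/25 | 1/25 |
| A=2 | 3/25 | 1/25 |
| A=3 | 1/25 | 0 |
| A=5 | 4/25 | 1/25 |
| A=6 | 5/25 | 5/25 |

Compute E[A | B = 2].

63/17

P(B = 2) = 17/25.
Σ A·P over the event = 1·(4/25) + 2·(3/25) + 3·(1/25) + 5·(4/25) + 6·(5/25) = 63/25.
E[A | B = 2] = (63/25) / (17/25) = 63/17.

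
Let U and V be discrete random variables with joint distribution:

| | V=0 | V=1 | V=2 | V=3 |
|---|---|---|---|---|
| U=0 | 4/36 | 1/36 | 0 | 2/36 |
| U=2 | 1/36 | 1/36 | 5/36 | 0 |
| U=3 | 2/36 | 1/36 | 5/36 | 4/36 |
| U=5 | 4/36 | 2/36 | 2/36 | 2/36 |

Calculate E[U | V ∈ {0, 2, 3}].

P(V ∈ {0, 2, 3}) = 31/36.
Summing U·P(U=x,V=y) over the conditioning event gives 85/36.
E[U | V ∈ {0, 2, 3}] = (85/36) / (31/36) = 85/31.

85/31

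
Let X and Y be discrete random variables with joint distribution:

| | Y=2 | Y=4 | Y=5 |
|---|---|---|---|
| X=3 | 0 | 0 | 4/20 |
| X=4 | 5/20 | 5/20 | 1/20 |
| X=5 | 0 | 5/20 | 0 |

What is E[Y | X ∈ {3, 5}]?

40/9

P(X ∈ {3, 5}) = 9/20.
Σ Y·P over the event = 5·(4/20) + 4·(5/20) = 2.
E[Y | X ∈ {3, 5}] = (2) / (9/20) = 40/9.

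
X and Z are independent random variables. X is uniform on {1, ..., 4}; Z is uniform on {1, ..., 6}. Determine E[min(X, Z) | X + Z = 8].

3

Outcomes with X + Z = 8: (2,6), (3,5), (4,4), each with probability 1/24.
E[min(X, Z) | X + Z = 8] = (2 + 3 + 4) / 3 = 3.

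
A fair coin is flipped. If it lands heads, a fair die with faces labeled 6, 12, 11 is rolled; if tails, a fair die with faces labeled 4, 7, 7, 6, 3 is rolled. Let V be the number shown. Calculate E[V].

113/15

E[V | heads] = (6+12+11)/3 = 29/3.
E[V | tails] = (4+7+7+6+3)/5 = 27/5.
E[V] = (1/2)·(29/3) + (1/2)·(27/5) = 113/15.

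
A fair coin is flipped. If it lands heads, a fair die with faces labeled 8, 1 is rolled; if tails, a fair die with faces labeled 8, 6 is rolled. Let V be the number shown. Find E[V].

E[V | heads] = (8+1)/2 = 9/2.
E[V | tails] = (8+6)/2 = 7.
By the law of total expectation,
E[V] = (1/2)·(9/2) + (1/2)·(7) = 23/4.

23/4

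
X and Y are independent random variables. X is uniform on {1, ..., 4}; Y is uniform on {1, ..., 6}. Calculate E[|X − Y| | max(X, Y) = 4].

12/7

Outcomes with max(X, Y) = 4: (1,4), (2,4), (3,4), (4,1), (4,2), (4,3), (4,4), each with probability 1/24.
E[|X − Y| | max(X, Y) = 4] = (3 + 2 + 1 + 3 + 2 + 1 + 0) / 7 = 12/7.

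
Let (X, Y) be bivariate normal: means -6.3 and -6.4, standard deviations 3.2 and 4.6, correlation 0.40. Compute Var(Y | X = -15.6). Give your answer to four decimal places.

The conditional variance in a bivariate normal is σ_Y²(1 − ρ²), independent of x.
Var(Y | X=-15.6) = (4.6)²·(1 − (0.40)²) = 21.16·0.84 = 17.7744.

17.7744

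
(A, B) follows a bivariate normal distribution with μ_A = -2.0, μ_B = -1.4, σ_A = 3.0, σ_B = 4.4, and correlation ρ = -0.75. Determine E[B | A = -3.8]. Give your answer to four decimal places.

For a bivariate normal, E[B | A=x] = μ_B + ρ·(σ_B/σ_A)·(x − μ_A).
E[B | A=-3.8] = -1.4 + (-0.75)·(4.4/3.0)·(-3.8 − (-2.0)) = -1.4 + (-1.1)·(-1.8) = 0.5800.

0.5800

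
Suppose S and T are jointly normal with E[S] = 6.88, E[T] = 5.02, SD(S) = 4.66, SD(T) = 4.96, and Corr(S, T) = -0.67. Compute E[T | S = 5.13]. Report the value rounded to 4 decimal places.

E[T | S=x] = μ_T + ρ(σ_T/σ_S)(x − μ_S) for jointly normal variables.
E[T | S=5.13] = 5.02 + (-0.67)·(4.96/4.66)·(5.13 − (6.88)) = 5.02 + (-0.71313)·(-1.75) = 6.2680.

6.2680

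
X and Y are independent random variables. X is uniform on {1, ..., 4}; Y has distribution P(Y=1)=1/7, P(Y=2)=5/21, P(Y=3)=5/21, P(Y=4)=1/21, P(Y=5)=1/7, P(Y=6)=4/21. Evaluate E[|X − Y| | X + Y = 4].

P(X + Y = 4) = 13/84.
Summing |X−Y|·P(x,y) over outcomes with X + Y = 4 gives 4/21.
E[|X − Y| | X + Y = 4] = (4/21) / (13/84) = 16/13.

16/13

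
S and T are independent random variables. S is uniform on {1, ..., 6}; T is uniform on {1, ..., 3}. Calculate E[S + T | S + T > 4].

P(S + T > 4) = 2/3.
Summing (S+T)·P(x,y) over outcomes with S + T > 4 gives 79/18.
E[S + T | S + T > 4] = (79/18) / (2/3) = 79/12.

79/12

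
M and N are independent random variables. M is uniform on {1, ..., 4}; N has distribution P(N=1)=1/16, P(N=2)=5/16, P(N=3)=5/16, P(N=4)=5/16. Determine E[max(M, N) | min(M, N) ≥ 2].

P(min(M, N) ≥ 2) = 45/64.
Summing max(M,N)·P(x,y) over outcomes with min(M, N) ≥ 2 gives 155/64.
E[max(M, N) | min(M, N) ≥ 2] = (155/64) / (45/64) = 31/9.

31/9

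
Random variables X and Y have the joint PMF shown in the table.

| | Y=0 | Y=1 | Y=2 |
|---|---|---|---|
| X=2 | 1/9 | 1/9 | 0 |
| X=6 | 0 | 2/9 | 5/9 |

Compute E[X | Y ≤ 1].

P(Y ≤ 1) = 4/9.
Σ X·P over the event = 2·(1/9) + 2·(1/9) + 6·(2/9) = 16/9.
E[X | Y ≤ 1] = (16/9) / (4/9) = 4.

4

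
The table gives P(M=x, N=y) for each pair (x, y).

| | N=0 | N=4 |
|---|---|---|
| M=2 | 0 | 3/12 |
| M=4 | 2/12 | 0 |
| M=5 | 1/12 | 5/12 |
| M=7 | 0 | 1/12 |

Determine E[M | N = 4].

P(N = 4) = 3/4.
Σ M·P over the event = 2·(3/12) + 5·(5/12) + 7·(1/12) = 19/6.
E[M | N = 4] = (19/6) / (3/4) = 38/9.

38/9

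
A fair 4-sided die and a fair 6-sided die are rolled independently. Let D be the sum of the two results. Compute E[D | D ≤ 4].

10/3

P(D ≤ 4) = 1/4.
Σ over the event: 2·1/24 + 3·1/12 + 4·1/8 = 5/6.
E[D | D ≤ 4] = (5/6) / (1/4) = 10/3.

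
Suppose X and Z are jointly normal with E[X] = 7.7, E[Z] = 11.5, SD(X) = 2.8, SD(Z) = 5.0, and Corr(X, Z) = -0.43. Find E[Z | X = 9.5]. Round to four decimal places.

10.1179

E[Z | X=x] = μ_Z + ρ(σ_Z/σ_X)(x − μ_X) for jointly normal variables.
E[Z | X=9.5] = 11.5 + (-0.43)·(5.0/2.8)·(9.5 − (7.7)) = 11.5 + (-0.76786)·(1.8) = 10.1179.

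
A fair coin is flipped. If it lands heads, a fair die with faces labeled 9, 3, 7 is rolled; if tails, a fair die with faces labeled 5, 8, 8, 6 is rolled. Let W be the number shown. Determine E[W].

E[W | heads] = (9+3+7)/3 = 19/3.
E[W | tails] = (5+8+8+6)/4 = 27/4.
By the law of total expectation,
E[W] = (1/2)·(19/3) + (1/2)·(27/4) = 157/24.

157/24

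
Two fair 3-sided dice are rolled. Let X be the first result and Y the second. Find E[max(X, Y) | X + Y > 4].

3

P(X + Y > 4) = 1/3.
Summing max(X,Y)·P(x,y) over outcomes with X + Y > 4 gives 1.
E[max(X, Y) | X + Y > 4] = (1) / (1/3) = 3.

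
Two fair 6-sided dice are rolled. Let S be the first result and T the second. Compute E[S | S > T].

14/3

P(S > T) = 5/12.
Summing S·P(x,y) over outcomes with S > T gives 35/18.
E[S | S > T] = (35/18) / (5/12) = 14/3.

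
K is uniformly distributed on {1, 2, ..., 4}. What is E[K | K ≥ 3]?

7/2

Given K ≥ 3, K is equally likely to be any of {3, 4}.
E[K | K ≥ 3] = (3 + 4) / 2 = 7/2.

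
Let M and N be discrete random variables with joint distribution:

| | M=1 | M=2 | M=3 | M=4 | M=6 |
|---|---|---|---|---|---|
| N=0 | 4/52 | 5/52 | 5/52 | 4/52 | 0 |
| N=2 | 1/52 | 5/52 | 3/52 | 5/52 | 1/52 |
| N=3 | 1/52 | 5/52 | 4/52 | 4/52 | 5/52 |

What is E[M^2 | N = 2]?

P(N = 2) = 15/52.
Σ M^2·P over the event = 1·(1/52) + 4·(5/52) + 9·(3/52) + 16·(5/52) + 36·(1/52) = 41/13.
E[M^2 | N = 2] = (41/13) / (15/52) = 164/15.

164/15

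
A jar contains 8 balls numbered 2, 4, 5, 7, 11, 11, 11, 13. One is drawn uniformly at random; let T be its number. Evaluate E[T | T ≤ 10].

P(T ≤ 10) = 1/2.
Σ over the event: 2·1/8 + 4·1/8 + 5·1/8 + 7·1/8 = 9/4.
E[T | T ≤ 10] = (9/4) / (1/2) = 9/2.

9/2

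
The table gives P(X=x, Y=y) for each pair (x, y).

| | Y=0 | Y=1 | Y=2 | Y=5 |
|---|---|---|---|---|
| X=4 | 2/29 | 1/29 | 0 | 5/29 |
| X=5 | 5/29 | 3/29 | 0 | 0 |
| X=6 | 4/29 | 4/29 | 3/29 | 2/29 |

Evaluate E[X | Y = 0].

P(Y = 0) = 11/29.
Summing X·P(X=x,Y=y) over the conditioning event gives 57/29.
E[X | Y = 0] = (57/29) / (11/29) = 57/11.

57/11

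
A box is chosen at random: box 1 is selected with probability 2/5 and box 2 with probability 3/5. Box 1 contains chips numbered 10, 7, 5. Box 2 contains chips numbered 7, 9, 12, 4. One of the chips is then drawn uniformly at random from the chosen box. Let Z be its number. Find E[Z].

E[Z | box 1] = (10+7+5)/3 = 22/3.
E[Z | box 2] = (7+9+12+4)/4 = 8.
E[Z] = (2/5)·(22/3) + (3/5)·(8) = 116/15.

116/15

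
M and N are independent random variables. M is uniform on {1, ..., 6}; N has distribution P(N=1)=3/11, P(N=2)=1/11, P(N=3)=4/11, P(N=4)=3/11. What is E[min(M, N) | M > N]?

P(M > N) = 37/66.
Summing min(M,N)·P(x,y) over outcomes with M > N gives 83/66.
E[min(M, N) | M > N] = (83/66) / (37/66) = 83/37.

83/37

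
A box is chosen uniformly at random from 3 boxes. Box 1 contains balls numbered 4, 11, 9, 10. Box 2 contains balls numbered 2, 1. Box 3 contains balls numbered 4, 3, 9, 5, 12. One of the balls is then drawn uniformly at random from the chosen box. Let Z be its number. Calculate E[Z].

E[Z | box 1] = (4+11+9+10)/4 = 17/2.
E[Z | box 2] = (2+1)/2 = 3/2.
E[Z | box 3] = (4+3+9+5+12)/5 = 33/5.
E[Z] = (1/3)·(17/2) + (1/3)·(3/2) + (1/3)·(33/5) = 83/15.

83/15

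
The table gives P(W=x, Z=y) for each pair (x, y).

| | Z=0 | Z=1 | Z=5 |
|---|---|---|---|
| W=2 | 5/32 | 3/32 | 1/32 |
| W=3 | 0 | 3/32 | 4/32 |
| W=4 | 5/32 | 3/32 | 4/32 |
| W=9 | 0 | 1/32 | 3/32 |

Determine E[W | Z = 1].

18/5

P(Z = 1) = 5/16.
Summing W·P(W=x,Z=y) over the conditioning event gives 9/8.
E[W | Z = 1] = (9/8) / (5/16) = 18/5.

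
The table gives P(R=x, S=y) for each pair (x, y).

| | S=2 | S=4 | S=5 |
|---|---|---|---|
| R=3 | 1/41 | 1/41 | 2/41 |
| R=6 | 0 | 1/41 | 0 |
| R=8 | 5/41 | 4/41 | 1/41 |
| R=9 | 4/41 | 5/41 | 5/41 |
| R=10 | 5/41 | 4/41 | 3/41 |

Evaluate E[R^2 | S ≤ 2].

P(S ≤ 2) = 15/41.
Σ R^2·P over the event = 9·(1/41) + 64·(5/41) + 81·(4/41) + 100·(5/41) = 1153/41.
E[R^2 | S ≤ 2] = (1153/41) / (15/41) = 1153/15.

1153/15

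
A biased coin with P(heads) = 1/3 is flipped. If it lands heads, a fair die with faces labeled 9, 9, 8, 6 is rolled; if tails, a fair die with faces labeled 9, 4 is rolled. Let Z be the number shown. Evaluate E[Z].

7

E[Z | heads] = (9+9+8+6)/4 = 8.
E[Z | tails] = (9+4)/2 = 13/2.
E[Z] = (1/3)·(8) + (2/3)·(13/2) = 7.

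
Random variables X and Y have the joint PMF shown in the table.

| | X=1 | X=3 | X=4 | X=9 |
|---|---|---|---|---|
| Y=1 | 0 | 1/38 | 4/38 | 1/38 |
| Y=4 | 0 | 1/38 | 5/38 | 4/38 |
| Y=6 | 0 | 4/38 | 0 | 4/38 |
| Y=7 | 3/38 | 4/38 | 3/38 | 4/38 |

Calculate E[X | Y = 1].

14/3

P(Y = 1) = 3/19.
Σ X·P over the event = 3·(1/38) + 4·(4/38) + 9·(1/38) = 14/19.
E[X | Y = 1] = (14/19) / (3/19) = 14/3.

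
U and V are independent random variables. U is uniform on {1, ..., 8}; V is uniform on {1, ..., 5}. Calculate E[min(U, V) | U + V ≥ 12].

Outcomes with U + V ≥ 12: (7,5), (8,4), (8,5), each with probability 1/40.
E[min(U, V) | U + V ≥ 12] = (5 + 4 + 5) / 3 = 14/3.

14/3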